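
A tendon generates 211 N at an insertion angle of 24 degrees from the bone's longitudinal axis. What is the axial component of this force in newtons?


F_eff = F_tendon * cos(theta)
theta = 24 deg = 0.4189 rad
cos(theta) = 0.9135
F_eff = 211 * 0.9135
F_eff = 192.7581


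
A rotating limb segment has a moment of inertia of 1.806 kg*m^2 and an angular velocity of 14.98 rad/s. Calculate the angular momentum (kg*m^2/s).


L = I * omega
L = 1.806 * 14.98
L = 27.0539


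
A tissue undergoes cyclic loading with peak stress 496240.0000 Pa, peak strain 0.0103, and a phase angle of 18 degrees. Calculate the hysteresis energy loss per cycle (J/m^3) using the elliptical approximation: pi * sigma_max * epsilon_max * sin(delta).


E_loss = pi * sigma_max * epsilon_max * sin(delta)
delta = 18 deg = 0.3142 rad
sin(delta) = 0.3090
E_loss = pi * 496240.0000 * 0.0103 * 0.3090
E_loss = 4962.0511


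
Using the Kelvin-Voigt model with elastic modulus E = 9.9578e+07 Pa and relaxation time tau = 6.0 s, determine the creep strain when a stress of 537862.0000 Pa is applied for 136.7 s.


epsilon(t) = (sigma/E) * (1 - exp(-t/tau))
sigma/E = 537862.0000 / 9.9578e+07 = 0.0054
exp(-t/tau) = exp(-136.7 / 6.0) = 1.2745e-10
epsilon = 0.0054 * (1 - 1.2745e-10)
epsilon = 0.0054


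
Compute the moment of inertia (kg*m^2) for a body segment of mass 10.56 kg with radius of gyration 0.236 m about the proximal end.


I = m * k^2
I = 10.56 * 0.236^2
k^2 = 0.0557
I = 0.5881


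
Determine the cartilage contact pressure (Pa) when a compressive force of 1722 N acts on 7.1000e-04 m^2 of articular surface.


P = F / A
P = 1722 / 7.1000e-04
P = 2.4254e+06


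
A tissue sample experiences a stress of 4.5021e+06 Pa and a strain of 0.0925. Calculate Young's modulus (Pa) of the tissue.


E = stress / strain
E = 4.5021e+06 / 0.0925
E = 4.8671e+07


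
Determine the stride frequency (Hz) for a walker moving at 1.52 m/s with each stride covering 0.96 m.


f = v / stride_length
f = 1.52 / 0.96
f = 1.5833


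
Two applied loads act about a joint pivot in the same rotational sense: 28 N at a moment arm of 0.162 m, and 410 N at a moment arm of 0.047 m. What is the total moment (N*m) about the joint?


M = F1 * d1 + F2 * d2
M = 28 * 0.162 + 410 * 0.047
M = 4.5360 + 19.2700
M = 23.8060


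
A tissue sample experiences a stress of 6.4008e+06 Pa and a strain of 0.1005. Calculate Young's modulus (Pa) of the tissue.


E = stress / strain
E = 6.4008e+06 / 0.1005
E = 6.3690e+07


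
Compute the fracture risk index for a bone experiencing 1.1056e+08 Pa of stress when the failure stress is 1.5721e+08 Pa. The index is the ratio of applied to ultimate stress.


FRI = applied / ultimate
FRI = 1.1056e+08 / 1.5721e+08
FRI = 0.7033


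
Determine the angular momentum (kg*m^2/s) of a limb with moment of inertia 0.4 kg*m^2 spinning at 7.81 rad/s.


L = I * omega
L = 0.4 * 7.81
L = 3.1240


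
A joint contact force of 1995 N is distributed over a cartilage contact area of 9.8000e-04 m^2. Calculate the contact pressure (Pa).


P = F / A
P = 1995 / 9.8000e-04
P = 2.0357e+06


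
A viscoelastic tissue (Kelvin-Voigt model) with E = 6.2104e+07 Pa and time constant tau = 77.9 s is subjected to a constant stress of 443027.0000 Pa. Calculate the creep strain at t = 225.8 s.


epsilon(t) = (sigma/E) * (1 - exp(-t/tau))
sigma/E = 443027.0000 / 6.2104e+07 = 0.0071
exp(-t/tau) = exp(-225.8 / 77.9) = 0.0551
epsilon = 0.0071 * (1 - 0.0551)
epsilon = 0.0067


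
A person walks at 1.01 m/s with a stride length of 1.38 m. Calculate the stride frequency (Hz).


f = v / stride_length
f = 1.01 / 1.38
f = 0.7319


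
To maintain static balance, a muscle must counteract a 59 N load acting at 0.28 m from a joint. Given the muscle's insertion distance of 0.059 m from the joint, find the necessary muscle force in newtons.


F_muscle = W * d_load / d_muscle
F_muscle = 59 * 0.28 / 0.059
Numerator = 16.5200
F_muscle = 280.0000


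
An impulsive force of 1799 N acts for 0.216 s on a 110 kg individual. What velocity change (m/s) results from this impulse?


J = F * dt = 1799 * 0.216 = 388.5840 N*s
delta_v = J / m
delta_v = 388.5840 / 110
delta_v = 3.5326


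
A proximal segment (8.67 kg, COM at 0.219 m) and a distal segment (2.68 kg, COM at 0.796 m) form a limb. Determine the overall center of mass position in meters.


COM = (m1*x1 + m2*x2) / (m1 + m2)
COM = (8.67*0.219 + 2.68*0.796) / (8.67 + 2.68)
Numerator = 4.0320
Denominator = 11.3500
COM = 0.3552


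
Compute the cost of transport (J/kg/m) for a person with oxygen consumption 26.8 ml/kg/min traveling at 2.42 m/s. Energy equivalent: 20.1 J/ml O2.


Power per kg = VO2 * 20.1 / 60
Power per kg = 26.8 * 20.1 / 60 = 8.9780 W/kg
Cost = power_per_kg / speed
Cost = 8.9780 / 2.42
Cost = 3.7099


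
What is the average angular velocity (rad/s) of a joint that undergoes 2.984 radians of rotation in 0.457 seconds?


omega = delta_theta / delta_t
omega = 2.984 / 0.457
omega = 6.5295


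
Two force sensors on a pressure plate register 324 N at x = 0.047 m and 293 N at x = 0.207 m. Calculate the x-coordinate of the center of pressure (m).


COP_x = (F1*x1 + F2*x2) / (F1 + F2)
COP_x = (324*0.047 + 293*0.207) / (324 + 293)
Numerator = 75.8790
Denominator = 617
COP_x = 0.1230


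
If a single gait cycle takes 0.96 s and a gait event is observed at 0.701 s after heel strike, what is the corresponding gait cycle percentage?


pct = (event_time / cycle_time) * 100
pct = (0.701 / 0.96) * 100
ratio = 0.7302
pct = 73.0208


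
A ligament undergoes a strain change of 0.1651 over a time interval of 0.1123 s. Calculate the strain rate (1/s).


strain_rate = delta_strain / delta_t
strain_rate = 0.1651 / 0.1123
strain_rate = 1.4702


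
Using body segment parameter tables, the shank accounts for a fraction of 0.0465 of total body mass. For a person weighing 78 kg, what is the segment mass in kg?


m_segment = body_mass * fraction
m_segment = 78 * 0.0465
m_segment = 3.6270


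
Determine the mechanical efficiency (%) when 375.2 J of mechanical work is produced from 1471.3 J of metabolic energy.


eta = (W_mech / E_meta) * 100
eta = (375.2 / 1471.3) * 100
ratio = 0.2550
eta = 25.5013


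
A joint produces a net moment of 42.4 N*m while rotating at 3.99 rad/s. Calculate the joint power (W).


P = M * omega
P = 42.4 * 3.99
P = 169.1760


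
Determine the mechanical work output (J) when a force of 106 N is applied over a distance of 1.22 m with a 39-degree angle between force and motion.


W = F * d * cos(theta)
theta = 39 deg = 0.6807 rad
cos(theta) = 0.7771
W = 106 * 1.22 * 0.7771
W = 100.5005


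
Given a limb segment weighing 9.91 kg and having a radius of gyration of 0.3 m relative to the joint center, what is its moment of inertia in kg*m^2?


I = m * k^2
I = 9.91 * 0.3^2
k^2 = 0.0900
I = 0.8919


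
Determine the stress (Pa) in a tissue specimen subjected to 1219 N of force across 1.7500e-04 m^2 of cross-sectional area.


stress = F / A
stress = 1219 / 1.7500e-04
stress = 6.9657e+06


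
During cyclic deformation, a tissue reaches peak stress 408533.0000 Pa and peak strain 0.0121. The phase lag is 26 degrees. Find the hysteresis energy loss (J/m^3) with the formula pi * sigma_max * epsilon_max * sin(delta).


E_loss = pi * sigma_max * epsilon_max * sin(delta)
delta = 26 deg = 0.4538 rad
sin(delta) = 0.4384
E_loss = pi * 408533.0000 * 0.0121 * 0.4384
E_loss = 6807.7617


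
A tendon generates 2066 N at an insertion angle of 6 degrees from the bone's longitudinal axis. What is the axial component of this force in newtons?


F_eff = F_tendon * cos(theta)
theta = 6 deg = 0.1047 rad
cos(theta) = 0.9945
F_eff = 2066 * 0.9945
F_eff = 2054.6822


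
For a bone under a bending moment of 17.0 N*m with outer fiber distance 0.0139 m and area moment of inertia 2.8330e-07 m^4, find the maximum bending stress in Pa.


sigma = M * c / I
sigma = 17.0 * 0.0139 / 2.8330e-07
M * c = 0.2363
sigma = 834098.1292


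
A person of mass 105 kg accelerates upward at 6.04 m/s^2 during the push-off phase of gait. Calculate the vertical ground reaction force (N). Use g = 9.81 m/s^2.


GRF = m * (g + a)
GRF = 105 * (9.81 + 6.04)
GRF = 105 * 15.8500
GRF = 1664.2500


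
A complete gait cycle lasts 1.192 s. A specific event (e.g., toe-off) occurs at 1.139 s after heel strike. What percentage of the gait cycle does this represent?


pct = (event_time / cycle_time) * 100
pct = (1.139 / 1.192) * 100
ratio = 0.9555
pct = 95.5537


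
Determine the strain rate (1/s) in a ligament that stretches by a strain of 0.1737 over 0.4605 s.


strain_rate = delta_strain / delta_t
strain_rate = 0.1737 / 0.4605
strain_rate = 0.3772


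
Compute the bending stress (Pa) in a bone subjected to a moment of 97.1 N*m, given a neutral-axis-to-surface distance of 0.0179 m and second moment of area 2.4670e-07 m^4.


sigma = M * c / I
sigma = 97.1 * 0.0179 / 2.4670e-07
M * c = 1.7381
sigma = 7.0454e+06


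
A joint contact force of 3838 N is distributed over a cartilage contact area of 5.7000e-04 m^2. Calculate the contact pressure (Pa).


P = F / A
P = 3838 / 5.7000e-04
P = 6.7333e+06


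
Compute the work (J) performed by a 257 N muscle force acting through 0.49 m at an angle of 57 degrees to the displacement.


W = F * d * cos(theta)
theta = 57 deg = 0.9948 rad
cos(theta) = 0.5446
W = 257 * 0.49 * 0.5446
W = 68.5864


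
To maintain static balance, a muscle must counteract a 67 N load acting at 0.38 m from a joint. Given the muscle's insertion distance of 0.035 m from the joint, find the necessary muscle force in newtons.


F_muscle = W * d_load / d_muscle
F_muscle = 67 * 0.38 / 0.035
Numerator = 25.4600
F_muscle = 727.4286


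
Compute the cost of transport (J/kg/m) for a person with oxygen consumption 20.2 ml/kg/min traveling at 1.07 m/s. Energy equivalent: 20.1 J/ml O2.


Power per kg = VO2 * 20.1 / 60
Power per kg = 20.2 * 20.1 / 60 = 6.7670 W/kg
Cost = power_per_kg / speed
Cost = 6.7670 / 1.07
Cost = 6.3243


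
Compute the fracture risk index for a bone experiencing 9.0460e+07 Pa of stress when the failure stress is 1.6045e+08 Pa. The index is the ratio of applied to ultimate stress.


FRI = applied / ultimate
FRI = 9.0460e+07 / 1.6045e+08
FRI = 0.5638


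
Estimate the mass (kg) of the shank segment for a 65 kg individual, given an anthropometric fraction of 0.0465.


m_segment = body_mass * fraction
m_segment = 65 * 0.0465
m_segment = 3.0225


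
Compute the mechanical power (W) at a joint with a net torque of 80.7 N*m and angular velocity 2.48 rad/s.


P = M * omega
P = 80.7 * 2.48
P = 200.1360


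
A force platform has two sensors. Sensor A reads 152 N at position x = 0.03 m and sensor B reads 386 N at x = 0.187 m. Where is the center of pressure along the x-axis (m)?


COP_x = (F1*x1 + F2*x2) / (F1 + F2)
COP_x = (152*0.03 + 386*0.187) / (152 + 386)
Numerator = 76.7420
Denominator = 538
COP_x = 0.1426


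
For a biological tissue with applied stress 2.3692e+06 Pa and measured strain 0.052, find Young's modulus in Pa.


E = stress / strain
E = 2.3692e+06 / 0.052
E = 4.5562e+07


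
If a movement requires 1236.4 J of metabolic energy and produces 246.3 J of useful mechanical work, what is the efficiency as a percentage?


eta = (W_mech / E_meta) * 100
eta = (246.3 / 1236.4) * 100
ratio = 0.1992
eta = 19.9207


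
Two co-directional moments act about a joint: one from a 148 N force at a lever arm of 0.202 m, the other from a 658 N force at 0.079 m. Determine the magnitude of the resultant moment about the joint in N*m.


M = F1 * d1 + F2 * d2
M = 148 * 0.202 + 658 * 0.079
M = 29.8960 + 51.9820
M = 81.8780


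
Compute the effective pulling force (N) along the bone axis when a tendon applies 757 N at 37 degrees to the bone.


F_eff = F_tendon * cos(theta)
theta = 37 deg = 0.6458 rad
cos(theta) = 0.7986
F_eff = 757 * 0.7986
F_eff = 604.5671


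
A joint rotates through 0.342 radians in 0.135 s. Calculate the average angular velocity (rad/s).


omega = delta_theta / delta_t
omega = 0.342 / 0.135
omega = 2.5333


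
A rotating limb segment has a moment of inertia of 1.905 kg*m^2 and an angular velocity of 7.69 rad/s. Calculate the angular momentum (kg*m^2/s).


L = I * omega
L = 1.905 * 7.69
L = 14.6495


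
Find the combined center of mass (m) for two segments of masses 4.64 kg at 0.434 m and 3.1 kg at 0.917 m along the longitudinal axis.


COM = (m1*x1 + m2*x2) / (m1 + m2)
COM = (4.64*0.434 + 3.1*0.917) / (4.64 + 3.1)
Numerator = 4.8565
Denominator = 7.7400
COM = 0.6274


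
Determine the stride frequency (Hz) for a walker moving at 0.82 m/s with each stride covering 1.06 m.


f = v / stride_length
f = 0.82 / 1.06
f = 0.7736


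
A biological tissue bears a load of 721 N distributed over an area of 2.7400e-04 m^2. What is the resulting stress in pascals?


stress = F / A
stress = 721 / 2.7400e-04
stress = 2.6314e+06


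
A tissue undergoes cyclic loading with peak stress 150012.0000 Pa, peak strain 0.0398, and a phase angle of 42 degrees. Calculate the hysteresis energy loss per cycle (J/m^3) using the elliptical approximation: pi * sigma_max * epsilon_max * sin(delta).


E_loss = pi * sigma_max * epsilon_max * sin(delta)
delta = 42 deg = 0.7330 rad
sin(delta) = 0.6691
E_loss = pi * 150012.0000 * 0.0398 * 0.6691
E_loss = 12550.7547


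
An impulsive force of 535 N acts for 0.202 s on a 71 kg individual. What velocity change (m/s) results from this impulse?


J = F * dt = 535 * 0.202 = 108.0700 N*s
delta_v = J / m
delta_v = 108.0700 / 71
delta_v = 1.5221


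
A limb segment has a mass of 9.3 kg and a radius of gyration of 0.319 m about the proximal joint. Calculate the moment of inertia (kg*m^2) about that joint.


I = m * k^2
I = 9.3 * 0.319^2
k^2 = 0.1018
I = 0.9464


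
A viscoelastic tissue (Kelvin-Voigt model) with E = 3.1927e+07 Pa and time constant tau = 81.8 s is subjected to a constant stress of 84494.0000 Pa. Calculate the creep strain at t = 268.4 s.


epsilon(t) = (sigma/E) * (1 - exp(-t/tau))
sigma/E = 84494.0000 / 3.1927e+07 = 0.0026
exp(-t/tau) = exp(-268.4 / 81.8) = 0.0376
epsilon = 0.0026 * (1 - 0.0376)
epsilon = 0.0025


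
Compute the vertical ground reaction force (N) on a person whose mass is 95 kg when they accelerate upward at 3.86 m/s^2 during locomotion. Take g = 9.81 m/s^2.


GRF = m * (g + a)
GRF = 95 * (9.81 + 3.86)
GRF = 95 * 13.6700
GRF = 1298.6500


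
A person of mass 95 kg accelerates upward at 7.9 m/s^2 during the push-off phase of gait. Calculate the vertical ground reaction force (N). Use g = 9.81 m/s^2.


GRF = m * (g + a)
GRF = 95 * (9.81 + 7.9)
GRF = 95 * 17.7100
GRF = 1682.4500


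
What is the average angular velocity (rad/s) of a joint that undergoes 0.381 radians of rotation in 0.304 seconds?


omega = delta_theta / delta_t
omega = 0.381 / 0.304
omega = 1.2533


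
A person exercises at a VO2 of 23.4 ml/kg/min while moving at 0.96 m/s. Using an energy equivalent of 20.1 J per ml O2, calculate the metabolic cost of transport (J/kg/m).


Power per kg = VO2 * 20.1 / 60
Power per kg = 23.4 * 20.1 / 60 = 7.8390 W/kg
Cost = power_per_kg / speed
Cost = 7.8390 / 0.96
Cost = 8.1656


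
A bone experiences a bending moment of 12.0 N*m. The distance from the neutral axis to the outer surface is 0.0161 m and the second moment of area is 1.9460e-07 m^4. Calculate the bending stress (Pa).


sigma = M * c / I
sigma = 12.0 * 0.0161 / 1.9460e-07
M * c = 0.1932
sigma = 992805.7554


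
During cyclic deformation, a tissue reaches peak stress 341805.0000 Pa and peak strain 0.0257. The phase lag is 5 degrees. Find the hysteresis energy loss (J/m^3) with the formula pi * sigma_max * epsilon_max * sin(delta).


E_loss = pi * sigma_max * epsilon_max * sin(delta)
delta = 5 deg = 0.0873 rad
sin(delta) = 0.0872
E_loss = pi * 341805.0000 * 0.0257 * 0.0872
E_loss = 2405.2345


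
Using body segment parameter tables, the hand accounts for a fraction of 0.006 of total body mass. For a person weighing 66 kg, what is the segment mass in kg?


m_segment = body_mass * fraction
m_segment = 66 * 0.006
m_segment = 0.3960


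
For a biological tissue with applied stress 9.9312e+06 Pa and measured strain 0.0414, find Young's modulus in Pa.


E = stress / strain
E = 9.9312e+06 / 0.0414
E = 2.3988e+08


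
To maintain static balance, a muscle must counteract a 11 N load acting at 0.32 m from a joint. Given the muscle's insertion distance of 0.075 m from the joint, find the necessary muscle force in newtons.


F_muscle = W * d_load / d_muscle
F_muscle = 11 * 0.32 / 0.075
Numerator = 3.5200
F_muscle = 46.9333


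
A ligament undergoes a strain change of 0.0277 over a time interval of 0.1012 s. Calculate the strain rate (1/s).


strain_rate = delta_strain / delta_t
strain_rate = 0.0277 / 0.1012
strain_rate = 0.2737


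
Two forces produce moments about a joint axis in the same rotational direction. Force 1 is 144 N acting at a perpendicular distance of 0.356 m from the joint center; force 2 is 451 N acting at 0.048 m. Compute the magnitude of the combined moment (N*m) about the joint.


M = F1 * d1 + F2 * d2
M = 144 * 0.356 + 451 * 0.048
M = 51.2640 + 21.6480
M = 72.9120


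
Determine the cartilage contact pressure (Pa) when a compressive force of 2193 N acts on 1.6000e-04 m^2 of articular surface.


P = F / A
P = 2193 / 1.6000e-04
P = 1.3706e+07


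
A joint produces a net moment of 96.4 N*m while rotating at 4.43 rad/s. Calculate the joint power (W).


P = M * omega
P = 96.4 * 4.43
P = 427.0520


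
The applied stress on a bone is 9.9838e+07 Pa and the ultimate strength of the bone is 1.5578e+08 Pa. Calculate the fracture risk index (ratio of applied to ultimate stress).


FRI = applied / ultimate
FRI = 9.9838e+07 / 1.5578e+08
FRI = 0.6409


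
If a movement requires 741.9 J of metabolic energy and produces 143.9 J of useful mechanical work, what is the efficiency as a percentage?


eta = (W_mech / E_meta) * 100
eta = (143.9 / 741.9) * 100
ratio = 0.1940
eta = 19.3961


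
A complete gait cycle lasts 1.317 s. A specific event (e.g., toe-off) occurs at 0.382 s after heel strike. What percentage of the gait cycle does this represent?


pct = (event_time / cycle_time) * 100
pct = (0.382 / 1.317) * 100
ratio = 0.2901
pct = 29.0053


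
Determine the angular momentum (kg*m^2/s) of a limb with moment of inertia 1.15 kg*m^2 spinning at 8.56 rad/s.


L = I * omega
L = 1.15 * 8.56
L = 9.8440


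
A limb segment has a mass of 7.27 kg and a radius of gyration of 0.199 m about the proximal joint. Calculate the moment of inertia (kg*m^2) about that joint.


I = m * k^2
I = 7.27 * 0.199^2
k^2 = 0.0396
I = 0.2879


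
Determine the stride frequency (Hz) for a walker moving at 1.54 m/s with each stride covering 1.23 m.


f = v / stride_length
f = 1.54 / 1.23
f = 1.2520


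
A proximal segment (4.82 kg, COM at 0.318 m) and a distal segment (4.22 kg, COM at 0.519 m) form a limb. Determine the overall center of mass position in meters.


COM = (m1*x1 + m2*x2) / (m1 + m2)
COM = (4.82*0.318 + 4.22*0.519) / (4.82 + 4.22)
Numerator = 3.7229
Denominator = 9.0400
COM = 0.4118


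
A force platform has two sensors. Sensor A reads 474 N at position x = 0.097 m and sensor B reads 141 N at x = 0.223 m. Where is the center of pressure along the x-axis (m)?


COP_x = (F1*x1 + F2*x2) / (F1 + F2)
COP_x = (474*0.097 + 141*0.223) / (474 + 141)
Numerator = 77.4210
Denominator = 615
COP_x = 0.1259


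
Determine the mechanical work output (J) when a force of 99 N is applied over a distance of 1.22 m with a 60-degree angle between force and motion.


W = F * d * cos(theta)
theta = 60 deg = 1.0472 rad
cos(theta) = 0.5000
W = 99 * 1.22 * 0.5000
W = 60.3900


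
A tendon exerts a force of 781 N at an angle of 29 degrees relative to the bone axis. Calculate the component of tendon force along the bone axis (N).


F_eff = F_tendon * cos(theta)
theta = 29 deg = 0.5061 rad
cos(theta) = 0.8746
F_eff = 781 * 0.8746
F_eff = 683.0780


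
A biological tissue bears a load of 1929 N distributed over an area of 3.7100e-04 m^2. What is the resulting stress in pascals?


stress = F / A
stress = 1929 / 3.7100e-04
stress = 5.1995e+06


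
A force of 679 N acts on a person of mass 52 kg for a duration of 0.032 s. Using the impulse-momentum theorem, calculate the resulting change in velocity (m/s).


J = F * dt = 679 * 0.032 = 21.7280 N*s
delta_v = J / m
delta_v = 21.7280 / 52
delta_v = 0.4178


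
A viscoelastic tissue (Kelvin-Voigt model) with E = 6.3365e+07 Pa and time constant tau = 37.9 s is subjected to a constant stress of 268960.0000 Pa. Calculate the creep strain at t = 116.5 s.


epsilon(t) = (sigma/E) * (1 - exp(-t/tau))
sigma/E = 268960.0000 / 6.3365e+07 = 0.0042
exp(-t/tau) = exp(-116.5 / 37.9) = 0.0462
epsilon = 0.0042 * (1 - 0.0462)
epsilon = 0.0040


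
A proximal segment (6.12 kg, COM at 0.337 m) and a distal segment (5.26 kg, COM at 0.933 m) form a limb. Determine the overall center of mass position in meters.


COM = (m1*x1 + m2*x2) / (m1 + m2)
COM = (6.12*0.337 + 5.26*0.933) / (6.12 + 5.26)
Numerator = 6.9700
Denominator = 11.3800
COM = 0.6125


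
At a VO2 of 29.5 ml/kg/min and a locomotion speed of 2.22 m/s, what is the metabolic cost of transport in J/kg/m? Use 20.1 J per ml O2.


Power per kg = VO2 * 20.1 / 60
Power per kg = 29.5 * 20.1 / 60 = 9.8825 W/kg
Cost = power_per_kg / speed
Cost = 9.8825 / 2.22
Cost = 4.4516


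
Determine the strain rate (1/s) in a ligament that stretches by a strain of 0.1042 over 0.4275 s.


strain_rate = delta_strain / delta_t
strain_rate = 0.1042 / 0.4275
strain_rate = 0.2437


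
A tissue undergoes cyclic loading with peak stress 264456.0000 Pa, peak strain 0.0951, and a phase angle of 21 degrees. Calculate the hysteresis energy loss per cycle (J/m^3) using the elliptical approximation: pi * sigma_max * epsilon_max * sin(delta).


E_loss = pi * sigma_max * epsilon_max * sin(delta)
delta = 21 deg = 0.3665 rad
sin(delta) = 0.3584
E_loss = pi * 264456.0000 * 0.0951 * 0.3584
E_loss = 28314.7660


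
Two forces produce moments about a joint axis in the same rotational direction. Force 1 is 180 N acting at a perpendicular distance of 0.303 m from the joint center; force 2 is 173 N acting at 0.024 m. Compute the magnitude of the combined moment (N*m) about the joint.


M = F1 * d1 + F2 * d2
M = 180 * 0.303 + 173 * 0.024
M = 54.5400 + 4.1520
M = 58.6920


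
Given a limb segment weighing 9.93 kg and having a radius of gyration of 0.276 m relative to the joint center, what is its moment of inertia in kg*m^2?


I = m * k^2
I = 9.93 * 0.276^2
k^2 = 0.0762
I = 0.7564


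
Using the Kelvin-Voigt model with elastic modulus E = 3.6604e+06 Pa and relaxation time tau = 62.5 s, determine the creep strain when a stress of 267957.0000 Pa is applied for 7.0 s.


epsilon(t) = (sigma/E) * (1 - exp(-t/tau))
sigma/E = 267957.0000 / 3.6604e+06 = 0.0732
exp(-t/tau) = exp(-7.0 / 62.5) = 0.8940
epsilon = 0.0732 * (1 - 0.8940)
epsilon = 0.0078


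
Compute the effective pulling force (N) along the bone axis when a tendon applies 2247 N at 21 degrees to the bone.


F_eff = F_tendon * cos(theta)
theta = 21 deg = 0.3665 rad
cos(theta) = 0.9336
F_eff = 2247 * 0.9336
F_eff = 2097.7552


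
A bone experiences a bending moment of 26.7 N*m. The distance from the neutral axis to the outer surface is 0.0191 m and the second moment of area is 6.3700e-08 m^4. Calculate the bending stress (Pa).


sigma = M * c / I
sigma = 26.7 * 0.0191 / 6.3700e-08
M * c = 0.5100
sigma = 8.0058e+06


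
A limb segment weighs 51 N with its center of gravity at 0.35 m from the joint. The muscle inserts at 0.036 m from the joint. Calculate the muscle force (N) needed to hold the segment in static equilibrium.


F_muscle = W * d_load / d_muscle
F_muscle = 51 * 0.35 / 0.036
Numerator = 17.8500
F_muscle = 495.8333


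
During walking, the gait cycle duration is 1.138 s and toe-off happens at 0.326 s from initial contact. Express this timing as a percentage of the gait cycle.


pct = (event_time / cycle_time) * 100
pct = (0.326 / 1.138) * 100
ratio = 0.2865
pct = 28.6467


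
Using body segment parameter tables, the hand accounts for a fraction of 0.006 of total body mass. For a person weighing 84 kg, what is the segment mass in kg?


m_segment = body_mass * fraction
m_segment = 84 * 0.006
m_segment = 0.5040


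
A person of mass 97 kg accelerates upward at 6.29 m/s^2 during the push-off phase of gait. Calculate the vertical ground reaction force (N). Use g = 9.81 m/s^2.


GRF = m * (g + a)
GRF = 97 * (9.81 + 6.29)
GRF = 97 * 16.1000
GRF = 1561.7000


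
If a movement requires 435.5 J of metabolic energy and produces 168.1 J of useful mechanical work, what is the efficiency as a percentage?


eta = (W_mech / E_meta) * 100
eta = (168.1 / 435.5) * 100
ratio = 0.3860
eta = 38.5993


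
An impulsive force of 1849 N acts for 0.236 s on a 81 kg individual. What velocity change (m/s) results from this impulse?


J = F * dt = 1849 * 0.236 = 436.3640 N*s
delta_v = J / m
delta_v = 436.3640 / 81
delta_v = 5.3872


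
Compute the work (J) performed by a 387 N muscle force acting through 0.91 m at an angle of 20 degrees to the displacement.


W = F * d * cos(theta)
theta = 20 deg = 0.3491 rad
cos(theta) = 0.9397
W = 387 * 0.91 * 0.9397
W = 330.9316


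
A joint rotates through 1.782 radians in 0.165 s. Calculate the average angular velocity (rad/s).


omega = delta_theta / delta_t
omega = 1.782 / 0.165
omega = 10.8000


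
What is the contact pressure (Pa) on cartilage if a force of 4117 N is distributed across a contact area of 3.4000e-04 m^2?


P = F / A
P = 4117 / 3.4000e-04
P = 1.2109e+07


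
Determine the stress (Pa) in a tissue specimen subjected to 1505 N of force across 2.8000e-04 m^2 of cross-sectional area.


stress = F / A
stress = 1505 / 2.8000e-04
stress = 5.3750e+06


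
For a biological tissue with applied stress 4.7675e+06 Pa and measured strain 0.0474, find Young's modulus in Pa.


E = stress / strain
E = 4.7675e+06 / 0.0474
E = 1.0058e+08


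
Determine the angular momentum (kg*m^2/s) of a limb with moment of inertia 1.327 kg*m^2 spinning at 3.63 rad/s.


L = I * omega
L = 1.327 * 3.63
L = 4.8170


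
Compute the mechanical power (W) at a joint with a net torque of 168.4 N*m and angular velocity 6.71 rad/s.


P = M * omega
P = 168.4 * 6.71
P = 1129.9640


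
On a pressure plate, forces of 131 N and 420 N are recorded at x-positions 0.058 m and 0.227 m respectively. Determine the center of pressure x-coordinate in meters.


COP_x = (F1*x1 + F2*x2) / (F1 + F2)
COP_x = (131*0.058 + 420*0.227) / (131 + 420)
Numerator = 102.9380
Denominator = 551
COP_x = 0.1868


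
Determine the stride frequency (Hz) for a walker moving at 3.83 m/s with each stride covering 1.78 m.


f = v / stride_length
f = 3.83 / 1.78
f = 2.1517


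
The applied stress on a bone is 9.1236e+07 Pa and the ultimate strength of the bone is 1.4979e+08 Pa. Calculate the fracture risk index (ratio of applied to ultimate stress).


FRI = applied / ultimate
FRI = 9.1236e+07 / 1.4979e+08
FRI = 0.6091


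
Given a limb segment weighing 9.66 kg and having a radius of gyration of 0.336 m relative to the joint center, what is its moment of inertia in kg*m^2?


I = m * k^2
I = 9.66 * 0.336^2
k^2 = 0.1129
I = 1.0906


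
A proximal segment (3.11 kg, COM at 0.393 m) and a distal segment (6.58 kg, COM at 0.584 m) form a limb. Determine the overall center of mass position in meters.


COM = (m1*x1 + m2*x2) / (m1 + m2)
COM = (3.11*0.393 + 6.58*0.584) / (3.11 + 6.58)
Numerator = 5.0649
Denominator = 9.6900
COM = 0.5227


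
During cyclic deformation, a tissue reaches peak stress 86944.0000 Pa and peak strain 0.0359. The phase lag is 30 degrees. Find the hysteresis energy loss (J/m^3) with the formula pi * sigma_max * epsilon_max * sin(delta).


E_loss = pi * sigma_max * epsilon_max * sin(delta)
delta = 30 deg = 0.5236 rad
sin(delta) = 0.5000
E_loss = pi * 86944.0000 * 0.0359 * 0.5000
E_loss = 4902.9102


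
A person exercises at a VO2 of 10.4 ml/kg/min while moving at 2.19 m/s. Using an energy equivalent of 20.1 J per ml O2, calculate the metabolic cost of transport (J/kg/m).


Power per kg = VO2 * 20.1 / 60
Power per kg = 10.4 * 20.1 / 60 = 3.4840 W/kg
Cost = power_per_kg / speed
Cost = 3.4840 / 2.19
Cost = 1.5909


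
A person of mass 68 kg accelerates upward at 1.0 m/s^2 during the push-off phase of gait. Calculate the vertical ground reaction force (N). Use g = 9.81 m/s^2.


GRF = m * (g + a)
GRF = 68 * (9.81 + 1.0)
GRF = 68 * 10.8100
GRF = 735.0800


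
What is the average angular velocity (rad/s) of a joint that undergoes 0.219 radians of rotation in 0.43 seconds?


omega = delta_theta / delta_t
omega = 0.219 / 0.43
omega = 0.5093


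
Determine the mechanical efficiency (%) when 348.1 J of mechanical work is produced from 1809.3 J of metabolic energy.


eta = (W_mech / E_meta) * 100
eta = (348.1 / 1809.3) * 100
ratio = 0.1924
eta = 19.2395


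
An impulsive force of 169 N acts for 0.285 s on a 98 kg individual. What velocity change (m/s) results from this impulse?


J = F * dt = 169 * 0.285 = 48.1650 N*s
delta_v = J / m
delta_v = 48.1650 / 98
delta_v = 0.4915


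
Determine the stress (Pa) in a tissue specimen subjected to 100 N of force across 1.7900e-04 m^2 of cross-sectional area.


stress = F / A
stress = 100 / 1.7900e-04
stress = 558659.2179


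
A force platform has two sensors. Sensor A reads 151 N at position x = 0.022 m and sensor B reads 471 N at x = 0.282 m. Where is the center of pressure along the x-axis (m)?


COP_x = (F1*x1 + F2*x2) / (F1 + F2)
COP_x = (151*0.022 + 471*0.282) / (151 + 471)
Numerator = 136.1440
Denominator = 622
COP_x = 0.2189


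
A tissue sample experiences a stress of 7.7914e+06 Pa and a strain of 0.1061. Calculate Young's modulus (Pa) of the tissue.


E = stress / strain
E = 7.7914e+06 / 0.1061
E = 7.3434e+07


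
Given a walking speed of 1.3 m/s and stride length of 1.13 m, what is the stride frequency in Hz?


f = v / stride_length
f = 1.3 / 1.13
f = 1.1504


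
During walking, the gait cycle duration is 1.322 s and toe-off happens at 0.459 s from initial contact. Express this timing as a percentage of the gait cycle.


pct = (event_time / cycle_time) * 100
pct = (0.459 / 1.322) * 100
ratio = 0.3472
pct = 34.7201


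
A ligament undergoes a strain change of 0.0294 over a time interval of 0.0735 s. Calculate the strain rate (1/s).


strain_rate = delta_strain / delta_t
strain_rate = 0.0294 / 0.0735
strain_rate = 0.4000


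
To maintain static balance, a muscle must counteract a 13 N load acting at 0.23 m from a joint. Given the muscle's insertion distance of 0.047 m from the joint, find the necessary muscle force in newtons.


F_muscle = W * d_load / d_muscle
F_muscle = 13 * 0.23 / 0.047
Numerator = 2.9900
F_muscle = 63.6170


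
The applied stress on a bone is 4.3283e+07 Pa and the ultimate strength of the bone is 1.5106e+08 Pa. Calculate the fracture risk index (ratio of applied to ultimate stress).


FRI = applied / ultimate
FRI = 4.3283e+07 / 1.5106e+08
FRI = 0.2865


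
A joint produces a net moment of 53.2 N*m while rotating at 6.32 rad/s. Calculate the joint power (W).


P = M * omega
P = 53.2 * 6.32
P = 336.2240


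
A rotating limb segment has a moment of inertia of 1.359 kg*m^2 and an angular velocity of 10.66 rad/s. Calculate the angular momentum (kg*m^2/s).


L = I * omega
L = 1.359 * 10.66
L = 14.4869


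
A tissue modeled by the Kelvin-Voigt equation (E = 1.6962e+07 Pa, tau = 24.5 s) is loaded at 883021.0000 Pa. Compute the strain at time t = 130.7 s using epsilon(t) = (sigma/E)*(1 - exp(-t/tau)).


epsilon(t) = (sigma/E) * (1 - exp(-t/tau))
sigma/E = 883021.0000 / 1.6962e+07 = 0.0521
exp(-t/tau) = exp(-130.7 / 24.5) = 0.0048
epsilon = 0.0521 * (1 - 0.0048)
epsilon = 0.0518


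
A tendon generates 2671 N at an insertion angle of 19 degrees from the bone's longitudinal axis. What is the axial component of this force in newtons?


F_eff = F_tendon * cos(theta)
theta = 19 deg = 0.3316 rad
cos(theta) = 0.9455
F_eff = 2671 * 0.9455
F_eff = 2525.4801


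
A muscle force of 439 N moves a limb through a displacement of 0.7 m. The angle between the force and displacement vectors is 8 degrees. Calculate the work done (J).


W = F * d * cos(theta)
theta = 8 deg = 0.1396 rad
cos(theta) = 0.9903
W = 439 * 0.7 * 0.9903
W = 304.3094


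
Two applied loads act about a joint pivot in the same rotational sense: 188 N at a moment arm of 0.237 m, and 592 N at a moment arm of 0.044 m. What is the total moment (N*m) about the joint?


M = F1 * d1 + F2 * d2
M = 188 * 0.237 + 592 * 0.044
M = 44.5560 + 26.0480
M = 70.6040


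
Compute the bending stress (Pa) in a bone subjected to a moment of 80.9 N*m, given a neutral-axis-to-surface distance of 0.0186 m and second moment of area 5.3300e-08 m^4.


sigma = M * c / I
sigma = 80.9 * 0.0186 / 5.3300e-08
M * c = 1.5047
sigma = 2.8232e+07


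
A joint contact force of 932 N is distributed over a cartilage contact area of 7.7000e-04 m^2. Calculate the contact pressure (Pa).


P = F / A
P = 932 / 7.7000e-04
P = 1.2104e+06


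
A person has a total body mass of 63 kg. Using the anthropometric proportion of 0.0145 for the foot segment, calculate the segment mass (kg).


m_segment = body_mass * fraction
m_segment = 63 * 0.0145
m_segment = 0.9135


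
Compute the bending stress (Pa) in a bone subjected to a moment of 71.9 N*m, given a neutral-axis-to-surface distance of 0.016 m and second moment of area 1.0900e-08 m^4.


sigma = M * c / I
sigma = 71.9 * 0.016 / 1.0900e-08
M * c = 1.1504
sigma = 1.0554e+08


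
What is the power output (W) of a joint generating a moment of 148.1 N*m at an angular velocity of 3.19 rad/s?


P = M * omega
P = 148.1 * 3.19
P = 472.4390


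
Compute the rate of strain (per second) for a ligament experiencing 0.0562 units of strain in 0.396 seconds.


strain_rate = delta_strain / delta_t
strain_rate = 0.0562 / 0.396
strain_rate = 0.1419


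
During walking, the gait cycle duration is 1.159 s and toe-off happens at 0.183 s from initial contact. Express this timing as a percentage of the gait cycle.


pct = (event_time / cycle_time) * 100
pct = (0.183 / 1.159) * 100
ratio = 0.1579
pct = 15.7895


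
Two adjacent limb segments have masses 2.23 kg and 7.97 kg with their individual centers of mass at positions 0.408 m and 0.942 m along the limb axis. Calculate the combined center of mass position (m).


COM = (m1*x1 + m2*x2) / (m1 + m2)
COM = (2.23*0.408 + 7.97*0.942) / (2.23 + 7.97)
Numerator = 8.4176
Denominator = 10.2000
COM = 0.8253


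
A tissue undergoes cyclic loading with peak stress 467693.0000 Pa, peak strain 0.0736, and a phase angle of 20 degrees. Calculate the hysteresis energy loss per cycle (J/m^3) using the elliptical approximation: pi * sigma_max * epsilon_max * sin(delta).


E_loss = pi * sigma_max * epsilon_max * sin(delta)
delta = 20 deg = 0.3491 rad
sin(delta) = 0.3420
E_loss = pi * 467693.0000 * 0.0736 * 0.3420
E_loss = 36986.2449


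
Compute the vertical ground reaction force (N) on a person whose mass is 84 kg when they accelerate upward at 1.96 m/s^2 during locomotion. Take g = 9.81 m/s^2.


GRF = m * (g + a)
GRF = 84 * (9.81 + 1.96)
GRF = 84 * 11.7700
GRF = 988.6800


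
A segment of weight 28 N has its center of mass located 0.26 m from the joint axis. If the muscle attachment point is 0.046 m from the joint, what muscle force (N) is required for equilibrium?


F_muscle = W * d_load / d_muscle
F_muscle = 28 * 0.26 / 0.046
Numerator = 7.2800
F_muscle = 158.2609


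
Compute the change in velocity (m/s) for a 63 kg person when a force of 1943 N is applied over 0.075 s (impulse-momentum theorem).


J = F * dt = 1943 * 0.075 = 145.7250 N*s
delta_v = J / m
delta_v = 145.7250 / 63
delta_v = 2.3131


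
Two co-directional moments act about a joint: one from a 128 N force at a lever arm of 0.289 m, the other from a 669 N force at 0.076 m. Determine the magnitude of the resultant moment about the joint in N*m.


M = F1 * d1 + F2 * d2
M = 128 * 0.289 + 669 * 0.076
M = 36.9920 + 50.8440
M = 87.8360


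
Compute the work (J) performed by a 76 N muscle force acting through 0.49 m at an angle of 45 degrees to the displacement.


W = F * d * cos(theta)
theta = 45 deg = 0.7854 rad
cos(theta) = 0.7071
W = 76 * 0.49 * 0.7071
W = 26.3327


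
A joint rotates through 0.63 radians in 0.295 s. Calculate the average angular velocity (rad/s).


omega = delta_theta / delta_t
omega = 0.63 / 0.295
omega = 2.1356


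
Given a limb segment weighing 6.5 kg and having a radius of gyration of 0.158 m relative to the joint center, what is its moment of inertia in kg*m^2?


I = m * k^2
I = 6.5 * 0.158^2
k^2 = 0.0250
I = 0.1623


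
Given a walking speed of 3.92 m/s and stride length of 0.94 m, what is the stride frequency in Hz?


f = v / stride_length
f = 3.92 / 0.94
f = 4.1702


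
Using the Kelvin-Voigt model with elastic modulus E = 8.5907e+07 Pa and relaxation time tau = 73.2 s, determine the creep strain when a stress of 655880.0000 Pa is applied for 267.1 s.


epsilon(t) = (sigma/E) * (1 - exp(-t/tau))
sigma/E = 655880.0000 / 8.5907e+07 = 0.0076
exp(-t/tau) = exp(-267.1 / 73.2) = 0.0260
epsilon = 0.0076 * (1 - 0.0260)
epsilon = 0.0074


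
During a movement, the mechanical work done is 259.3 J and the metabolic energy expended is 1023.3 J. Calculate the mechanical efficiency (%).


eta = (W_mech / E_meta) * 100
eta = (259.3 / 1023.3) * 100
ratio = 0.2534
eta = 25.3396


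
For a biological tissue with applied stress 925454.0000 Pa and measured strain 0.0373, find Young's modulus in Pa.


E = stress / strain
E = 925454.0000 / 0.0373
E = 2.4811e+07


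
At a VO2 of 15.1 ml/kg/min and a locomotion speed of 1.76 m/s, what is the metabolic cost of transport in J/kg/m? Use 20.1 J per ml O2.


Power per kg = VO2 * 20.1 / 60
Power per kg = 15.1 * 20.1 / 60 = 5.0585 W/kg
Cost = power_per_kg / speed
Cost = 5.0585 / 1.76
Cost = 2.8741


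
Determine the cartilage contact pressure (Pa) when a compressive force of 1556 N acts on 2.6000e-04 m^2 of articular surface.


P = F / A
P = 1556 / 2.6000e-04
P = 5.9846e+06


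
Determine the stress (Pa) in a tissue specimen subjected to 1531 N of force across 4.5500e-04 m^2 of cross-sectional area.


stress = F / A
stress = 1531 / 4.5500e-04
stress = 3.3648e+06


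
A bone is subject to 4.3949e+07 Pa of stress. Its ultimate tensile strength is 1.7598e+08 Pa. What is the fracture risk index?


FRI = applied / ultimate
FRI = 4.3949e+07 / 1.7598e+08
FRI = 0.2497


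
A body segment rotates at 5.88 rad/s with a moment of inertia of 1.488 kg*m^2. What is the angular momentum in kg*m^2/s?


L = I * omega
L = 1.488 * 5.88
L = 8.7494


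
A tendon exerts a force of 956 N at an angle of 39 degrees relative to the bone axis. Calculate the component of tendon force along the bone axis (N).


F_eff = F_tendon * cos(theta)
theta = 39 deg = 0.6807 rad
cos(theta) = 0.7771
F_eff = 956 * 0.7771
F_eff = 742.9515


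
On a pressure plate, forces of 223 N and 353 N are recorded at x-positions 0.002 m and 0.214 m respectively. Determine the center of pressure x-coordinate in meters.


COP_x = (F1*x1 + F2*x2) / (F1 + F2)
COP_x = (223*0.002 + 353*0.214) / (223 + 353)
Numerator = 75.9880
Denominator = 576
COP_x = 0.1319
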